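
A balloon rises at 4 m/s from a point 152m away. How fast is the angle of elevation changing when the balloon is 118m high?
0.01642 rad/s

tan(θ) = y/152
sec²(θ) · dθ/dt = (1/152) · dy/dt
dθ/dt = cos²(θ)/152 · 4 = 152/(152² + 118²) · 4
dθ/dt = 0.01642 rad/s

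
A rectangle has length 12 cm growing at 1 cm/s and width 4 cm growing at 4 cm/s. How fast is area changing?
52 cm²/s

A = lw
dA/dt = w·dl/dt + l·dw/dt = 4·1 + 12·4 = 52 cm²/s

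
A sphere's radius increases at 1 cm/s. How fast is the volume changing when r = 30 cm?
3600π cm³/s

V = (4/3)πr³
dV/dt = dV/dr · dr/dt = 4πr² · 1
At r = 30: dV/dt = 3600π cm³/s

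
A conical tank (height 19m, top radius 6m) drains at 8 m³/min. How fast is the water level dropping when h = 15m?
722/(2025π) ≈ 0.1135 m/min

r/h = 6/19, so r = (6/19)h
V = (1/3)πr²h = (1/3)π((6/19)h)²h = (12/361)πh³
dV/dh = (36/361)πh²
dh/dt = (dV/dt)/(dV/dh) = -8/((36/361)π·15²) = -722/(2025π) m/min
The level is dropping at 722/(2025π) ≈ 0.1135 m/min.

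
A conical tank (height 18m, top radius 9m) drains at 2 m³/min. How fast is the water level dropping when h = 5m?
8/(25π) ≈ 0.1019 m/min

r/h = 9/18, so r = (1/2)h
V = (1/3)πr²h = (1/3)π((1/2)h)²h = (1/12)πh³
dV/dh = (1/4)πh²
dh/dt = (dV/dt)/(dV/dh) = -2/((1/4)π·5²) = -8/(25π) m/min
The level is dropping at 8/(25π) ≈ 0.1019 m/min.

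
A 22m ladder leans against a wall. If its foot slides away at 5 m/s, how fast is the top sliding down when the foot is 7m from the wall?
7√435/87 ≈ 1.678 m/s

x² + y² = 22²
2x·dx/dt + 2y·dy/dt = 0
dy/dt = -x/y · dx/dt = -7/√435 · 5 = -7√435/87 m/s
The top is descending at 7√435/87 ≈ 1.678 m/s.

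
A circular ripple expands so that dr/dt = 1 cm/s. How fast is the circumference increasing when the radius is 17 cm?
2π cm/s

C = 2πr
dC/dt = 2π · dr/dt = 2π · 1 = 2π cm/s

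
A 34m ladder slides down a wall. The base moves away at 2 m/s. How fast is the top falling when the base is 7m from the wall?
14√123/369 ≈ 0.4208 m/s

x² + y² = 34²
2x·dx/dt + 2y·dy/dt = 0
dy/dt = -x/y · dx/dt = -7/(3√123) · 2 = -14√123/369 m/s
The top is descending at 14√123/369 ≈ 0.4208 m/s.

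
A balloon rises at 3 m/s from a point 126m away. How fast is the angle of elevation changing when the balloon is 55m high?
0.019999 rad/s

tan(θ) = y/126
sec²(θ) · dθ/dt = (1/126) · dy/dt
dθ/dt = cos²(θ)/126 · 3 = 126/(126² + 55²) · 3
dθ/dt = 0.019999 rad/s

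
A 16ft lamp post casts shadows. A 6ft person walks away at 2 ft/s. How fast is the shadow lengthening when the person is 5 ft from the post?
6/5 ft/s

By similar triangles: 16/(x+s) = 6/s
Solving: s = 6x/10
ds/dt = 6/10 · dx/dt = 3/5 · 2 = 6/5 ft/s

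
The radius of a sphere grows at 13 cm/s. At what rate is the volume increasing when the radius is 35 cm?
63700π cm³/s

V = (4/3)πr³
dV/dt = dV/dr · dr/dt = 4πr² · 13
At r = 35: dV/dt = 63700π cm³/s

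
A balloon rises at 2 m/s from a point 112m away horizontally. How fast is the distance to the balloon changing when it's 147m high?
42√697/697 ≈ 1.591 m/s

z² = 112² + y²
z = √(112² + 147²) = 7√697
dz/dt = y/z · dy/dt = 147/(7√697) · 2 = 42√697/697 ≈ 1.591 m/s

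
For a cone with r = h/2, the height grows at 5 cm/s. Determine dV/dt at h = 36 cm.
1620π cm³/s

V = (1/3)π(h/2)²h = πh³/12
dV/dt = πh²/4 · 5
At h = 36: dV/dt = 1620π cm³/s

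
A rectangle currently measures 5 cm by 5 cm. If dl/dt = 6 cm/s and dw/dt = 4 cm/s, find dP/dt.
20 cm/s

P = 2(l + w)
dP/dt = 2(dl/dt + dw/dt) = 2(6 + 4) = 20 cm/s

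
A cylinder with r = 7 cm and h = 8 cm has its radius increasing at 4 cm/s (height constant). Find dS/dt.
176π cm²/s

S = 2πrh + 2πr² (lateral + bases)
dS/dt = (2πh + 4πr)·dr/dt = (2π·8 + 4π·7)·4
= 176π cm²/s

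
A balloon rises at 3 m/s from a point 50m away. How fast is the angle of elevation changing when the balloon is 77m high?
0.017796 rad/s

tan(θ) = y/50
sec²(θ) · dθ/dt = (1/50) · dy/dt
dθ/dt = cos²(θ)/50 · 3 = 50/(50² + 77²) · 3
dθ/dt = 0.017796 rad/s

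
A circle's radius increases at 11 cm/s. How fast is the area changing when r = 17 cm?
374π cm²/s

A = πr²
dA/dt = 2πr · dr/dt = 2π(17)(11) = 374π cm²/s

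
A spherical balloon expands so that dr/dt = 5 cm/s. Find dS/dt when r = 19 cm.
760π cm²/s

S = 4πr²
dS/dt = dS/dr · dr/dt = 8πr · 5
At r = 19: dS/dt = 760π cm²/s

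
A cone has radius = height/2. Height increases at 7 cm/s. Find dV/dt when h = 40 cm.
2800π cm³/s

V = (1/3)π(h/2)²h = πh³/12
dV/dt = πh²/4 · 7
At h = 40: dV/dt = 2800π cm³/s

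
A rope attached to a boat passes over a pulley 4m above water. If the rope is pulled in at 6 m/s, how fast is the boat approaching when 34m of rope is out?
34√285/95 ≈ 6.042 m/s

rope² = x² + 4²
x = √(34² - 4²) = 2√285
dx/dt = (rope/x) · d(rope)/dt = (34/(2√285)) · (-6) = -34√285/95 m/s
The boat approaches at 34√285/95 ≈ 6.042 m/s.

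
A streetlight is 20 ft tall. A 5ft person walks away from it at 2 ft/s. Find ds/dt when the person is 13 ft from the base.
2/3 ft/s

By similar triangles: 20/(x+s) = 5/s
Solving: s = 5x/15
ds/dt = 5/15 · dx/dt = 1/3 · 2 = 2/3 ft/s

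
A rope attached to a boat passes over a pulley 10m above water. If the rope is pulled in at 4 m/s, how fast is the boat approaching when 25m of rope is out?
20√21/21 ≈ 4.364 m/s

rope² = x² + 10²
x = √(25² - 10²) = 5√21
dx/dt = (rope/x) · d(rope)/dt = (25/(5√21)) · (-4) = -20√21/21 m/s
The boat approaches at 20√21/21 ≈ 4.364 m/s.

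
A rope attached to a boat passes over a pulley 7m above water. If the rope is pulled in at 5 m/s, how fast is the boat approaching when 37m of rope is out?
37√330/132 ≈ 5.092 m/s

rope² = x² + 7²
x = √(37² - 7²) = 2√330
dx/dt = (rope/x) · d(rope)/dt = (37/(2√330)) · (-5) = -37√330/132 m/s
The boat approaches at 37√330/132 ≈ 5.092 m/s.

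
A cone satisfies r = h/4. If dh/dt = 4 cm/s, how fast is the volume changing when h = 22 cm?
121π cm³/s

V = (1/3)π(h/4)²h = πh³/48
dV/dt = πh²/16 · 4
At h = 22: dV/dt = 121π cm³/s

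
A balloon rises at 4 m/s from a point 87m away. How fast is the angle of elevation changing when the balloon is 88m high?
0.022726 rad/s

tan(θ) = y/87
sec²(θ) · dθ/dt = (1/87) · dy/dt
dθ/dt = cos²(θ)/87 · 4 = 87/(87² + 88²) · 4
dθ/dt = 0.022726 rad/s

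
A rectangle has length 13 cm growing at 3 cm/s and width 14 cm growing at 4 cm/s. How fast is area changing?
94 cm²/s

A = lw
dA/dt = w·dl/dt + l·dw/dt = 14·3 + 13·4 = 94 cm²/s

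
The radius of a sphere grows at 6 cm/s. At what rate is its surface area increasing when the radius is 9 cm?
432π cm²/s

S = 4πr²
dS/dt = dS/dr · dr/dt = 8πr · 6
At r = 9: dS/dt = 432π cm²/s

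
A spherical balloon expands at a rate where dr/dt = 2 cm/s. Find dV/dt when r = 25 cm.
5000π cm³/s

V = (4/3)πr³
dV/dt = dV/dr · dr/dt = 4πr² · 2
At r = 25: dV/dt = 5000π cm³/s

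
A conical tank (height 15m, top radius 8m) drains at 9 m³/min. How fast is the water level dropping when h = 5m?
81/(64π) ≈ 0.4029 m/min

r/h = 8/15, so r = (8/15)h
V = (1/3)πr²h = (1/3)π((8/15)h)²h = (64/675)πh³
dV/dh = (64/225)πh²
dh/dt = (dV/dt)/(dV/dh) = -9/((64/225)π·5²) = -81/(64π) m/min
The level is dropping at 81/(64π) ≈ 0.4029 m/min.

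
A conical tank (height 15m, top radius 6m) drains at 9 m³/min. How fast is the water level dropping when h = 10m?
9/(16π) ≈ 0.179 m/min

r/h = 6/15, so r = (2/5)h
V = (1/3)πr²h = (1/3)π((2/5)h)²h = (4/75)πh³
dV/dh = (4/25)πh²
dh/dt = (dV/dt)/(dV/dh) = -9/((4/25)π·10²) = -9/(16π) m/min
The level is dropping at 9/(16π) ≈ 0.179 m/min.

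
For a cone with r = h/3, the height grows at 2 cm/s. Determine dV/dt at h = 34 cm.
2312π/9 cm³/s

V = (1/3)π(h/3)²h = πh³/27
dV/dt = πh²/9 · 2
At h = 34: dV/dt = 2312π/9 cm³/s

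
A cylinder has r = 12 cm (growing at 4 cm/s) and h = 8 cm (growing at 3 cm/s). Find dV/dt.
1200π cm³/s

V = πr²h
dV/dt = 2πrh·dr/dt + πr²·dh/dt
= 2π(12)(8)(4) + π(12)²(3)
= 1200π cm³/s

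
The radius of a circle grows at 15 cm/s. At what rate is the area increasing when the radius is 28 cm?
840π cm²/s

A = πr²
dA/dt = 2πr · dr/dt = 2π(28)(15) = 840π cm²/s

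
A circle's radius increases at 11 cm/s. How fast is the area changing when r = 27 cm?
594π cm²/s

A = πr²
dA/dt = 2πr · dr/dt = 2π(27)(11) = 594π cm²/s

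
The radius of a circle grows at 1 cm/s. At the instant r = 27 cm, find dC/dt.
2π cm/s

C = 2πr
dC/dt = 2π · dr/dt = 2π · 1 = 2π cm/s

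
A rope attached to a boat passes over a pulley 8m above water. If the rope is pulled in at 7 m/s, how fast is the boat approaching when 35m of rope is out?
245√129/387 ≈ 7.19 m/s

rope² = x² + 8²
x = √(35² - 8²) = 3√129
dx/dt = (rope/x) · d(rope)/dt = (35/(3√129)) · (-7) = -245√129/387 m/s
The boat approaches at 245√129/387 ≈ 7.19 m/s.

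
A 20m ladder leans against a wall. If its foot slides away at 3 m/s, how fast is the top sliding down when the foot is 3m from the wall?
9√391/391 ≈ 0.4551 m/s

x² + y² = 20²
2x·dx/dt + 2y·dy/dt = 0
dy/dt = -x/y · dx/dt = -3/√391 · 3 = -9√391/391 m/s
The top is descending at 9√391/391 ≈ 0.4551 m/s.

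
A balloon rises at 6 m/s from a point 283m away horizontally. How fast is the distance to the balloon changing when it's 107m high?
321√91538/45769 ≈ 2.122 m/s

z² = 283² + y²
z = √(283² + 107²) = √91538
dz/dt = y/z · dy/dt = 107/√91538 · 6 = 321√91538/45769 ≈ 2.122 m/s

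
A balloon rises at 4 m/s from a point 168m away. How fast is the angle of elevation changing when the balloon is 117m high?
0.016033 rad/s

tan(θ) = y/168
sec²(θ) · dθ/dt = (1/168) · dy/dt
dθ/dt = cos²(θ)/168 · 4 = 168/(168² + 117²) · 4
dθ/dt = 0.016033 rad/s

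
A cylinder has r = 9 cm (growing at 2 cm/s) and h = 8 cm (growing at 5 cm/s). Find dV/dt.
693π cm³/s

V = πr²h
dV/dt = 2πrh·dr/dt + πr²·dh/dt
= 2π(9)(8)(2) + π(9)²(5)
= 693π cm³/s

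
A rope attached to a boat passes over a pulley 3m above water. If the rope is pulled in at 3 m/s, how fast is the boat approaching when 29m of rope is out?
87√13/104 ≈ 3.016 m/s

rope² = x² + 3²
x = √(29² - 3²) = 8√13
dx/dt = (rope/x) · d(rope)/dt = (29/(8√13)) · (-3) = -87√13/104 m/s
The boat approaches at 87√13/104 ≈ 3.016 m/s.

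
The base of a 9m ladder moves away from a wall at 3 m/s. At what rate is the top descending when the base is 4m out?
12√65/65 ≈ 1.488 m/s

x² + y² = 9²
2x·dx/dt + 2y·dy/dt = 0
dy/dt = -x/y · dx/dt = -4/√65 · 3 = -12√65/65 m/s
The top is descending at 12√65/65 ≈ 1.488 m/s.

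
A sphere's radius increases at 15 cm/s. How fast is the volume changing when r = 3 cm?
540π cm³/s

V = (4/3)πr³
dV/dt = dV/dr · dr/dt = 4πr² · 15
At r = 3: dV/dt = 540π cm³/s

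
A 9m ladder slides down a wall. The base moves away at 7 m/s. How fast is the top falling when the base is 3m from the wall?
7√2/4 ≈ 2.475 m/s

x² + y² = 9²
2x·dx/dt + 2y·dy/dt = 0
dy/dt = -x/y · dx/dt = -3/(6√2) · 7 = -7√2/4 m/s
The top is descending at 7√2/4 ≈ 2.475 m/s.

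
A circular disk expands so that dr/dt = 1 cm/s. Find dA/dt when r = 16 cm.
32π cm²/s

A = πr²
dA/dt = 2πr · dr/dt = 2π(16)(1) = 32π cm²/s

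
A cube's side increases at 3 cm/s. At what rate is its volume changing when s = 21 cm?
3969 cm³/s

V = s³
dV/dt = 3s² · ds/dt = 3·21²·3 = 3969 cm³/s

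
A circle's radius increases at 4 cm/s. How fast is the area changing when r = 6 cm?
48π cm²/s

A = πr²
dA/dt = 2πr · dr/dt = 2π(6)(4) = 48π cm²/s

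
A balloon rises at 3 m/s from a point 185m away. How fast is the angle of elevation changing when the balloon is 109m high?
0.012037 rad/s

tan(θ) = y/185
sec²(θ) · dθ/dt = (1/185) · dy/dt
dθ/dt = cos²(θ)/185 · 3 = 185/(185² + 109²) · 3
dθ/dt = 0.012037 rad/s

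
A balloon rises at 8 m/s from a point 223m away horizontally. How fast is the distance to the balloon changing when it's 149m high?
596√71930/35965 ≈ 4.444 m/s

z² = 223² + y²
z = √(223² + 149²) = √71930
dz/dt = y/z · dy/dt = 149/√71930 · 8 = 596√71930/35965 ≈ 4.444 m/s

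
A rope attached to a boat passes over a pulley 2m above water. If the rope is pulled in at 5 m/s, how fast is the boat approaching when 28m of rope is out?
14√195/39 ≈ 5.013 m/s

rope² = x² + 2²
x = √(28² - 2²) = 2√195
dx/dt = (rope/x) · d(rope)/dt = (28/(2√195)) · (-5) = -14√195/39 m/s
The boat approaches at 14√195/39 ≈ 5.013 m/s.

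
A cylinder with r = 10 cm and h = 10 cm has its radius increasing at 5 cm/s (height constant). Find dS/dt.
300π cm²/s

S = 2πrh + 2πr² (lateral + bases)
dS/dt = (2πh + 4πr)·dr/dt = (2π·10 + 4π·10)·5
= 300π cm²/s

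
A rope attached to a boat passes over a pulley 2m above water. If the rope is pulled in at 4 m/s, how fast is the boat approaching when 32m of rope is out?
64√255/255 ≈ 4.008 m/s

rope² = x² + 2²
x = √(32² - 2²) = 2√255
dx/dt = (rope/x) · d(rope)/dt = (32/(2√255)) · (-4) = -64√255/255 m/s
The boat approaches at 64√255/255 ≈ 4.008 m/s.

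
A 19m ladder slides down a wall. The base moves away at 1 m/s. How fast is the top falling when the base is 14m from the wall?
14√165/165 ≈ 1.09 m/s

x² + y² = 19²
2x·dx/dt + 2y·dy/dt = 0
dy/dt = -x/y · dx/dt = -14/√165 · 1 = -14√165/165 m/s
The top is descending at 14√165/165 ≈ 1.09 m/s.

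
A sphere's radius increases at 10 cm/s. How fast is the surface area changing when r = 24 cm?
1920π cm²/s

S = 4πr²
dS/dt = dS/dr · dr/dt = 8πr · 10
At r = 24: dS/dt = 1920π cm²/s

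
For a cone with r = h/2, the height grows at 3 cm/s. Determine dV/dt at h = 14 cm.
147π cm³/s

V = (1/3)π(h/2)²h = πh³/12
dV/dt = πh²/4 · 3
At h = 14: dV/dt = 147π cm³/s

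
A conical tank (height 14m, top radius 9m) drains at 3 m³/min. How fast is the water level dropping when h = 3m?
196/(243π) ≈ 0.2567 m/min

r/h = 9/14, so r = (9/14)h
V = (1/3)πr²h = (1/3)π((9/14)h)²h = (27/196)πh³
dV/dh = (81/196)πh²
dh/dt = (dV/dt)/(dV/dh) = -3/((81/196)π·3²) = -196/(243π) m/min
The level is dropping at 196/(243π) ≈ 0.2567 m/min.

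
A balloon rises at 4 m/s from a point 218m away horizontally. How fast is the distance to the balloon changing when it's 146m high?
146√17210/8605 ≈ 2.226 m/s

z² = 218² + y²
z = √(218² + 146²) = 2√17210
dz/dt = y/z · dy/dt = 146/(2√17210) · 4 = 146√17210/8605 ≈ 2.226 m/s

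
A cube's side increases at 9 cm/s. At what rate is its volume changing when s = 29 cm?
22707 cm³/s

V = s³
dV/dt = 3s² · ds/dt = 3·29²·9 = 22707 cm³/s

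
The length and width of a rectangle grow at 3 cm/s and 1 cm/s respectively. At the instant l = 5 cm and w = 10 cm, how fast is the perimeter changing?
8 cm/s

P = 2(l + w)
dP/dt = 2(dl/dt + dw/dt) = 2(3 + 1) = 8 cm/s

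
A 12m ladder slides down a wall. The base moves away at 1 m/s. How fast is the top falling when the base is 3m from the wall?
√15/15 ≈ 0.2582 m/s

x² + y² = 12²
2x·dx/dt + 2y·dy/dt = 0
dy/dt = -x/y · dx/dt = -3/(3√15) · 1 = -√15/15 m/s
The top is descending at √15/15 ≈ 0.2582 m/s.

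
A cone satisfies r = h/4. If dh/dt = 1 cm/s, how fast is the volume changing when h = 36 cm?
81π cm³/s

V = (1/3)π(h/4)²h = πh³/48
dV/dt = πh²/16 · 1
At h = 36: dV/dt = 81π cm³/s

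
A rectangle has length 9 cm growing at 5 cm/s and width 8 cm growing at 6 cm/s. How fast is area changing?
94 cm²/s

A = lw
dA/dt = w·dl/dt + l·dw/dt = 8·5 + 9·6 = 94 cm²/s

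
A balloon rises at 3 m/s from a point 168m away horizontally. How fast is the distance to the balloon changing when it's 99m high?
99/65 ≈ 1.523 m/s

z² = 168² + y²
z = √(168² + 99²) = 195
dz/dt = y/z · dy/dt = 99/195 · 3 = 99/65 ≈ 1.523 m/s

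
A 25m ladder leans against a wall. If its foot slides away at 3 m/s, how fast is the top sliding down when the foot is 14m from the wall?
14√429/143 ≈ 2.028 m/s

x² + y² = 25²
2x·dx/dt + 2y·dy/dt = 0
dy/dt = -x/y · dx/dt = -14/√429 · 3 = -14√429/143 m/s
The top is descending at 14√429/143 ≈ 2.028 m/s.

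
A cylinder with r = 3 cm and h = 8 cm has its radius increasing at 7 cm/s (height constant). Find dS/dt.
196π cm²/s

S = 2πrh + 2πr² (lateral + bases)
dS/dt = (2πh + 4πr)·dr/dt = (2π·8 + 4π·3)·7
= 196π cm²/s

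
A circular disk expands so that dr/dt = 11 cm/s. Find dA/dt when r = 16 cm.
352π cm²/s

A = πr²
dA/dt = 2πr · dr/dt = 2π(16)(11) = 352π cm²/s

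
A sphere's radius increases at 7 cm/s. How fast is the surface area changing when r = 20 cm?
1120π cm²/s

S = 4πr²
dS/dt = dS/dr · dr/dt = 8πr · 7
At r = 20: dS/dt = 1120π cm²/s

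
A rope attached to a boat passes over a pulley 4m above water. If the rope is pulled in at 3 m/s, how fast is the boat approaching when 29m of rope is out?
29√33/55 ≈ 3.029 m/s

rope² = x² + 4²
x = √(29² - 4²) = 5√33
dx/dt = (rope/x) · d(rope)/dt = (29/(5√33)) · (-3) = -29√33/55 m/s
The boat approaches at 29√33/55 ≈ 3.029 m/s.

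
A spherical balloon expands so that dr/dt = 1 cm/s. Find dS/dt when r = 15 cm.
120π cm²/s

S = 4πr²
dS/dt = dS/dr · dr/dt = 8πr · 1
At r = 15: dS/dt = 120π cm²/s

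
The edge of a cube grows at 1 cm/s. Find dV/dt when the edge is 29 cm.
2523 cm³/s

V = s³
dV/dt = 3s² · ds/dt = 3·29²·1 = 2523 cm³/s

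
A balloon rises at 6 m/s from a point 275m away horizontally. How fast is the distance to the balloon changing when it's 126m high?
756√91501/91501 ≈ 2.499 m/s

z² = 275² + y²
z = √(275² + 126²) = √91501
dz/dt = y/z · dy/dt = 126/√91501 · 6 = 756√91501/91501 ≈ 2.499 m/s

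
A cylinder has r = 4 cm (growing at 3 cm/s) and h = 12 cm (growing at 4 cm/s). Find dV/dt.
352π cm³/s

V = πr²h
dV/dt = 2πrh·dr/dt + πr²·dh/dt
= 2π(4)(12)(3) + π(4)²(4)
= 352π cm³/s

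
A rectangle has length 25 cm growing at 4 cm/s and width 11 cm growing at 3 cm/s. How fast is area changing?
119 cm²/s

A = lw
dA/dt = w·dl/dt + l·dw/dt = 11·4 + 25·3 = 119 cm²/s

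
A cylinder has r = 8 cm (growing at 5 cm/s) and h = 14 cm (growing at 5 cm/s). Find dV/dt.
1440π cm³/s

V = πr²h
dV/dt = 2πrh·dr/dt + πr²·dh/dt
= 2π(8)(14)(5) + π(8)²(5)
= 1440π cm³/s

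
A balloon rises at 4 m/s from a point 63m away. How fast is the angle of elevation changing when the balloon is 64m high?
0.031246 rad/s

tan(θ) = y/63
sec²(θ) · dθ/dt = (1/63) · dy/dt
dθ/dt = cos²(θ)/63 · 4 = 63/(63² + 64²) · 4
dθ/dt = 0.031246 rad/s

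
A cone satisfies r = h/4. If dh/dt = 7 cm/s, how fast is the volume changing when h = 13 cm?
1183π/16 cm³/s

V = (1/3)π(h/4)²h = πh³/48
dV/dt = πh²/16 · 7
At h = 13: dV/dt = 1183π/16 cm³/s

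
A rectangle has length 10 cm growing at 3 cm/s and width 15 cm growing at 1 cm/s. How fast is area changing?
55 cm²/s

A = lw
dA/dt = w·dl/dt + l·dw/dt = 15·3 + 10·1 = 55 cm²/s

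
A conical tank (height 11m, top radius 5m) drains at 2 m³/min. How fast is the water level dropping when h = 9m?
242/(2025π) ≈ 0.03804 m/min

r/h = 5/11, so r = (5/11)h
V = (1/3)πr²h = (1/3)π((5/11)h)²h = (25/363)πh³
dV/dh = (25/121)πh²
dh/dt = (dV/dt)/(dV/dh) = -2/((25/121)π·9²) = -242/(2025π) m/min
The level is dropping at 242/(2025π) ≈ 0.03804 m/min.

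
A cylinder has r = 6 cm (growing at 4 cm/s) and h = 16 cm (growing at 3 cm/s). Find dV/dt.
876π cm³/s

V = πr²h
dV/dt = 2πrh·dr/dt + πr²·dh/dt
= 2π(6)(16)(4) + π(6)²(3)
= 876π cm³/s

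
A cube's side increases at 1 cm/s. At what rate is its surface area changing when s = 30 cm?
360 cm²/s

A = 6s²
dA/dt = 12s · ds/dt = 12·30·1 = 360 cm²/s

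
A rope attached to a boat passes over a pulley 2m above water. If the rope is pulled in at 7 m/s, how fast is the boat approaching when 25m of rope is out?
175√69/207 ≈ 7.023 m/s

rope² = x² + 2²
x = √(25² - 2²) = 3√69
dx/dt = (rope/x) · d(rope)/dt = (25/(3√69)) · (-7) = -175√69/207 m/s
The boat approaches at 175√69/207 ≈ 7.023 m/s.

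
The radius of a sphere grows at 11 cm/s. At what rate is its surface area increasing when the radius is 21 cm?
1848π cm²/s

S = 4πr²
dS/dt = dS/dr · dr/dt = 8πr · 11
At r = 21: dS/dt = 1848π cm²/s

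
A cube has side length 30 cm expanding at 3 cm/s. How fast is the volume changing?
8100 cm³/s

V = s³
dV/dt = 3s² · ds/dt = 3·30²·3 = 8100 cm³/s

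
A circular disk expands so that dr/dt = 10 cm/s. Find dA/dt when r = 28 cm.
560π cm²/s

A = πr²
dA/dt = 2πr · dr/dt = 2π(28)(10) = 560π cm²/s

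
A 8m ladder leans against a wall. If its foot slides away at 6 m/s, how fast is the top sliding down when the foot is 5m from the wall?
10√39/13 ≈ 4.804 m/s

x² + y² = 8²
2x·dx/dt + 2y·dy/dt = 0
dy/dt = -x/y · dx/dt = -5/√39 · 6 = -10√39/13 m/s
The top is descending at 10√39/13 ≈ 4.804 m/s.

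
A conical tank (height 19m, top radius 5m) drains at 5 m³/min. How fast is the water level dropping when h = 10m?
361/(500π) ≈ 0.2298 m/min

r/h = 5/19, so r = (5/19)h
V = (1/3)πr²h = (1/3)π((5/19)h)²h = (25/1083)πh³
dV/dh = (25/361)πh²
dh/dt = (dV/dt)/(dV/dh) = -5/((25/361)π·10²) = -361/(500π) m/min
The level is dropping at 361/(500π) ≈ 0.2298 m/min.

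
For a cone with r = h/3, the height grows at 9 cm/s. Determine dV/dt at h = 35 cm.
1225π cm³/s

V = (1/3)π(h/3)²h = πh³/27
dV/dt = πh²/9 · 9
At h = 35: dV/dt = 1225π cm³/s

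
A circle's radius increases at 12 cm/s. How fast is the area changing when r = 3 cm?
72π cm²/s

A = πr²
dA/dt = 2πr · dr/dt = 2π(3)(12) = 72π cm²/s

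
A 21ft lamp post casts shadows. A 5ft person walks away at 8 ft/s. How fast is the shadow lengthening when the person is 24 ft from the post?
5/2 ft/s

By similar triangles: 21/(x+s) = 5/s
Solving: s = 5x/16
ds/dt = 5/16 · dx/dt = 5/16 · 8 = 5/2 ft/s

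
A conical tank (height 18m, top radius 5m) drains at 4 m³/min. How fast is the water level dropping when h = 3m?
144/(25π) ≈ 1.833 m/min

r/h = 5/18, so r = (5/18)h
V = (1/3)πr²h = (1/3)π((5/18)h)²h = (25/972)πh³
dV/dh = (25/324)πh²
dh/dt = (dV/dt)/(dV/dh) = -4/((25/324)π·3²) = -144/(25π) m/min
The level is dropping at 144/(25π) ≈ 1.833 m/min.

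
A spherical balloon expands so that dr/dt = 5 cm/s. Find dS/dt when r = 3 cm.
120π cm²/s

S = 4πr²
dS/dt = dS/dr · dr/dt = 8πr · 5
At r = 3: dS/dt = 120π cm²/s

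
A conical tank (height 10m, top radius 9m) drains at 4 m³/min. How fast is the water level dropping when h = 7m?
400/(3969π) ≈ 0.03208 m/min

r/h = 9/10, so r = (9/10)h
V = (1/3)πr²h = (1/3)π((9/10)h)²h = (27/100)πh³
dV/dh = (81/100)πh²
dh/dt = (dV/dt)/(dV/dh) = -4/((81/100)π·7²) = -400/(3969π) m/min
The level is dropping at 400/(3969π) ≈ 0.03208 m/min.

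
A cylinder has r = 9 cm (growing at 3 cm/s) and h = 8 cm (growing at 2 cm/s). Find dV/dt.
594π cm³/s

V = πr²h
dV/dt = 2πrh·dr/dt + πr²·dh/dt
= 2π(9)(8)(3) + π(9)²(2)
= 594π cm³/s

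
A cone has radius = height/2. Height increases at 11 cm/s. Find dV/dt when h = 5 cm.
275π/4 cm³/s

V = (1/3)π(h/2)²h = πh³/12
dV/dt = πh²/4 · 11
At h = 5: dV/dt = 275π/4 cm³/s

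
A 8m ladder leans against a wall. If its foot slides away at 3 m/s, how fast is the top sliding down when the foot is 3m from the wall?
9√55/55 ≈ 1.214 m/s

x² + y² = 8²
2x·dx/dt + 2y·dy/dt = 0
dy/dt = -x/y · dx/dt = -3/√55 · 3 = -9√55/55 m/s
The top is descending at 9√55/55 ≈ 1.214 m/s.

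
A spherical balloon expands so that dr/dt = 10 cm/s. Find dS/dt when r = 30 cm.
2400π cm²/s

S = 4πr²
dS/dt = dS/dr · dr/dt = 8πr · 10
At r = 30: dS/dt = 2400π cm²/s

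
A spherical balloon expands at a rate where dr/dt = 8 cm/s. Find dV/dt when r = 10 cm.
3200π cm³/s

V = (4/3)πr³
dV/dt = dV/dr · dr/dt = 4πr² · 8
At r = 10: dV/dt = 3200π cm³/s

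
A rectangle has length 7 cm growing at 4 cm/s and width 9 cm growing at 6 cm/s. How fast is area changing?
78 cm²/s

A = lw
dA/dt = w·dl/dt + l·dw/dt = 9·4 + 7·6 = 78 cm²/s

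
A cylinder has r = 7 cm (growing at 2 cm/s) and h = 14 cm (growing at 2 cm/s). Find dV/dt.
490π cm³/s

V = πr²h
dV/dt = 2πrh·dr/dt + πr²·dh/dt
= 2π(7)(14)(2) + π(7)²(2)
= 490π cm³/s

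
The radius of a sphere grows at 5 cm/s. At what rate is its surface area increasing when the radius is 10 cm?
400π cm²/s

S = 4πr²
dS/dt = dS/dr · dr/dt = 8πr · 5
At r = 10: dS/dt = 400π cm²/s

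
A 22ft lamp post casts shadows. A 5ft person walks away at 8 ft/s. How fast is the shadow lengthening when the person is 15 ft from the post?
40/17 ft/s

By similar triangles: 22/(x+s) = 5/s
Solving: s = 5x/17
ds/dt = 5/17 · dx/dt = 5/17 · 8 = 40/17 ft/s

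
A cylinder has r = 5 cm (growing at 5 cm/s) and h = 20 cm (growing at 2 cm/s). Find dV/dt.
1050π cm³/s

V = πr²h
dV/dt = 2πrh·dr/dt + πr²·dh/dt
= 2π(5)(20)(5) + π(5)²(2)
= 1050π cm³/s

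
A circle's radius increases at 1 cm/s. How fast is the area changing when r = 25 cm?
50π cm²/s

A = πr²
dA/dt = 2πr · dr/dt = 2π(25)(1) = 50π cm²/s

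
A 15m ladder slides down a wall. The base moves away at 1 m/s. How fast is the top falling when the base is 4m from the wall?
4√209/209 ≈ 0.2767 m/s

x² + y² = 15²
2x·dx/dt + 2y·dy/dt = 0
dy/dt = -x/y · dx/dt = -4/√209 · 1 = -4√209/209 m/s
The top is descending at 4√209/209 ≈ 0.2767 m/s.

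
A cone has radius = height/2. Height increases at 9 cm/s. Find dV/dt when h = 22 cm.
1089π cm³/s

V = (1/3)π(h/2)²h = πh³/12
dV/dt = πh²/4 · 9
At h = 22: dV/dt = 1089π cm³/s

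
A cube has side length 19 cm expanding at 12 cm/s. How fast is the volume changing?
12996 cm³/s

V = s³
dV/dt = 3s² · ds/dt = 3·19²·12 = 12996 cm³/s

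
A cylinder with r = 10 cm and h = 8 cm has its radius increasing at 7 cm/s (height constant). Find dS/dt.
392π cm²/s

S = 2πrh + 2πr² (lateral + bases)
dS/dt = (2πh + 4πr)·dr/dt = (2π·8 + 4π·10)·7
= 392π cm²/s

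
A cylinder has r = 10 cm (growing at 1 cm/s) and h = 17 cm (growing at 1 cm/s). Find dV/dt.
440π cm³/s

V = πr²h
dV/dt = 2πrh·dr/dt + πr²·dh/dt
= 2π(10)(17)(1) + π(10)²(1)
= 440π cm³/s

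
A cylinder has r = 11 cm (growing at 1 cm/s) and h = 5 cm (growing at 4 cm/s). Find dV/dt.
594π cm³/s

V = πr²h
dV/dt = 2πrh·dr/dt + πr²·dh/dt
= 2π(11)(5)(1) + π(11)²(4)
= 594π cm³/s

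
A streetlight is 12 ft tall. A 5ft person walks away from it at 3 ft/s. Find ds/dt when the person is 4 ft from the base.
15/7 ft/s

By similar triangles: 12/(x+s) = 5/s
Solving: s = 5x/7
ds/dt = 5/7 · dx/dt = 5/7 · 3 = 15/7 ft/s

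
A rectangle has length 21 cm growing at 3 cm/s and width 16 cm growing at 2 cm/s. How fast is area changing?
90 cm²/s

A = lw
dA/dt = w·dl/dt + l·dw/dt = 16·3 + 21·2 = 90 cm²/s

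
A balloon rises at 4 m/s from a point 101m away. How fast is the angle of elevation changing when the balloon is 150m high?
0.012354 rad/s

tan(θ) = y/101
sec²(θ) · dθ/dt = (1/101) · dy/dt
dθ/dt = cos²(θ)/101 · 4 = 101/(101² + 150²) · 4
dθ/dt = 0.012354 rad/s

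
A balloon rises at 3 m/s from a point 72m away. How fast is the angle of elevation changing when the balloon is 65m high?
0.022957 rad/s

tan(θ) = y/72
sec²(θ) · dθ/dt = (1/72) · dy/dt
dθ/dt = cos²(θ)/72 · 3 = 72/(72² + 65²) · 3
dθ/dt = 0.022957 rad/s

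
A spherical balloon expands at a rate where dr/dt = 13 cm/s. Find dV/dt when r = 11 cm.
6292π cm³/s

V = (4/3)πr³
dV/dt = dV/dr · dr/dt = 4πr² · 13
At r = 11: dV/dt = 6292π cm³/s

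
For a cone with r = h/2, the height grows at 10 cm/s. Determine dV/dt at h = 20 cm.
1000π cm³/s

V = (1/3)π(h/2)²h = πh³/12
dV/dt = πh²/4 · 10
At h = 20: dV/dt = 1000π cm³/s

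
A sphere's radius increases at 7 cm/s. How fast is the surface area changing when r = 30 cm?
1680π cm²/s

S = 4πr²
dS/dt = dS/dr · dr/dt = 8πr · 7
At r = 30: dS/dt = 1680π cm²/s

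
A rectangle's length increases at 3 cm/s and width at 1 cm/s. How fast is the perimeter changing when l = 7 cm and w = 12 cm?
8 cm/s

P = 2(l + w)
dP/dt = 2(dl/dt + dw/dt) = 2(3 + 1) = 8 cm/s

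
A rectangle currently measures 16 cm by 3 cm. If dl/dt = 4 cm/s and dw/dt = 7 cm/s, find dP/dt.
22 cm/s

P = 2(l + w)
dP/dt = 2(dl/dt + dw/dt) = 2(4 + 7) = 22 cm/s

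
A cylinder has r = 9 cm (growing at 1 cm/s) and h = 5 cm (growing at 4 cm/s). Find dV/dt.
414π cm³/s

V = πr²h
dV/dt = 2πrh·dr/dt + πr²·dh/dt
= 2π(9)(5)(1) + π(9)²(4)
= 414π cm³/s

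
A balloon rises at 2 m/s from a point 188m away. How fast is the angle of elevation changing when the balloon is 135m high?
0.007019 rad/s

tan(θ) = y/188
sec²(θ) · dθ/dt = (1/188) · dy/dt
dθ/dt = cos²(θ)/188 · 2 = 188/(188² + 135²) · 2
dθ/dt = 0.007019 rad/s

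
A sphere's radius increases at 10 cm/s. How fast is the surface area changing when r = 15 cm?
1200π cm²/s

S = 4πr²
dS/dt = dS/dr · dr/dt = 8πr · 10
At r = 15: dS/dt = 1200π cm²/s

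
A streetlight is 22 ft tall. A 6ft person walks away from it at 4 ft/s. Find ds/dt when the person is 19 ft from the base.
3/2 ft/s

By similar triangles: 22/(x+s) = 6/s
Solving: s = 6x/16
ds/dt = 6/16 · dx/dt = 3/8 · 4 = 3/2 ft/s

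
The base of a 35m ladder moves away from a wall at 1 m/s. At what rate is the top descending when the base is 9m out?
9√286/572 ≈ 0.2661 m/s

x² + y² = 35²
2x·dx/dt + 2y·dy/dt = 0
dy/dt = -x/y · dx/dt = -9/(2√286) · 1 = -9√286/572 m/s
The top is descending at 9√286/572 ≈ 0.2661 m/s.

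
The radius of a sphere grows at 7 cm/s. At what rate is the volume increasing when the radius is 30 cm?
25200π cm³/s

V = (4/3)πr³
dV/dt = dV/dr · dr/dt = 4πr² · 7
At r = 30: dV/dt = 25200π cm³/s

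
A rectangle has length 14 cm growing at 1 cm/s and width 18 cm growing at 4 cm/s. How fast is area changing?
74 cm²/s

A = lw
dA/dt = w·dl/dt + l·dw/dt = 18·1 + 14·4 = 74 cm²/s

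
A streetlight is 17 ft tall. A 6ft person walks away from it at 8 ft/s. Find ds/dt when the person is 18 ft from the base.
48/11 ft/s

By similar triangles: 17/(x+s) = 6/s
Solving: s = 6x/11
ds/dt = 6/11 · dx/dt = 6/11 · 8 = 48/11 ft/s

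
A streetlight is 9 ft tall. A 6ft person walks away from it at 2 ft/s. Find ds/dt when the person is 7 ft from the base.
4 ft/s

By similar triangles: 9/(x+s) = 6/s
Solving: s = 6x/3
ds/dt = 6/3 · dx/dt = 2 · 2 = 4 ft/s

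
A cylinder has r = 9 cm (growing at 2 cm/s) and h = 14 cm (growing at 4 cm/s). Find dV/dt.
828π cm³/s

V = πr²h
dV/dt = 2πrh·dr/dt + πr²·dh/dt
= 2π(9)(14)(2) + π(9)²(4)
= 828π cm³/s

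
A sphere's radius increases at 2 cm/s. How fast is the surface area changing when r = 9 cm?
144π cm²/s

S = 4πr²
dS/dt = dS/dr · dr/dt = 8πr · 2
At r = 9: dS/dt = 144π cm²/s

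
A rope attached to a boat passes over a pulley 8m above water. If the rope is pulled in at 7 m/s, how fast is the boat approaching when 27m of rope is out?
27√665/95 ≈ 7.329 m/s

rope² = x² + 8²
x = √(27² - 8²) = √665
dx/dt = (rope/x) · d(rope)/dt = (27/√665) · (-7) = -27√665/95 m/s
The boat approaches at 27√665/95 ≈ 7.329 m/s.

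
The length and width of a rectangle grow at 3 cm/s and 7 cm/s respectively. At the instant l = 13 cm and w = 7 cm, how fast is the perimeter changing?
20 cm/s

P = 2(l + w)
dP/dt = 2(dl/dt + dw/dt) = 2(3 + 7) = 20 cm/s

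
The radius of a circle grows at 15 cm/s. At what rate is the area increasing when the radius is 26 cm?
780π cm²/s

A = πr²
dA/dt = 2πr · dr/dt = 2π(26)(15) = 780π cm²/s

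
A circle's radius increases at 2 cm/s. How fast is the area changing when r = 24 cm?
96π cm²/s

A = πr²
dA/dt = 2πr · dr/dt = 2π(24)(2) = 96π cm²/s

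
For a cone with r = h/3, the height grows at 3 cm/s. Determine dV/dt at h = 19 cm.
361π/3 cm³/s

V = (1/3)π(h/3)²h = πh³/27
dV/dt = πh²/9 · 3
At h = 19: dV/dt = 361π/3 cm³/s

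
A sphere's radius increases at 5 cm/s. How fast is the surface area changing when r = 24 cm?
960π cm²/s

S = 4πr²
dS/dt = dS/dr · dr/dt = 8πr · 5
At r = 24: dS/dt = 960π cm²/s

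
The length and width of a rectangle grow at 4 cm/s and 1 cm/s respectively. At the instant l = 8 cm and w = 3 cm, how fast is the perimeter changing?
10 cm/s

P = 2(l + w)
dP/dt = 2(dl/dt + dw/dt) = 2(4 + 1) = 10 cm/s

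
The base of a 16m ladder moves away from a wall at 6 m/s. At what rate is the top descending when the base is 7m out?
14√23/23 ≈ 2.919 m/s

x² + y² = 16²
2x·dx/dt + 2y·dy/dt = 0
dy/dt = -x/y · dx/dt = -7/(3√23) · 6 = -14√23/23 m/s
The top is descending at 14√23/23 ≈ 2.919 m/s.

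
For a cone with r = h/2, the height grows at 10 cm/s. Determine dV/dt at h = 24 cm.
1440π cm³/s

V = (1/3)π(h/2)²h = πh³/12
dV/dt = πh²/4 · 10
At h = 24: dV/dt = 1440π cm³/s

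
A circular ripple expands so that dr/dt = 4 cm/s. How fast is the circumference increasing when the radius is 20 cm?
8π cm/s

C = 2πr
dC/dt = 2π · dr/dt = 2π · 4 = 8π cm/s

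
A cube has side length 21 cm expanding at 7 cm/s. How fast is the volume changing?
9261 cm³/s

V = s³
dV/dt = 3s² · ds/dt = 3·21²·7 = 9261 cm³/s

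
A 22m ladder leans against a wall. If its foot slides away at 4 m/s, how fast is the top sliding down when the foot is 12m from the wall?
24√85/85 ≈ 2.603 m/s

x² + y² = 22²
2x·dx/dt + 2y·dy/dt = 0
dy/dt = -x/y · dx/dt = -12/(2√85) · 4 = -24√85/85 m/s
The top is descending at 24√85/85 ≈ 2.603 m/s.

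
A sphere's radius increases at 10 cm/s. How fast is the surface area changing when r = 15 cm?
1200π cm²/s

S = 4πr²
dS/dt = dS/dr · dr/dt = 8πr · 10
At r = 15: dS/dt = 1200π cm²/s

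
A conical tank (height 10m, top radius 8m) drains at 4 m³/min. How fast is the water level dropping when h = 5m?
1/(4π) ≈ 0.07958 m/min

r/h = 8/10, so r = (4/5)h
V = (1/3)πr²h = (1/3)π((4/5)h)²h = (16/75)πh³
dV/dh = (16/25)πh²
dh/dt = (dV/dt)/(dV/dh) = -4/((16/25)π·5²) = -1/(4π) m/min
The level is dropping at 1/(4π) ≈ 0.07958 m/min.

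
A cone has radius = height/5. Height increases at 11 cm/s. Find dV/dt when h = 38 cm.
15884π/25 cm³/s

V = (1/3)π(h/5)²h = πh³/75
dV/dt = πh²/25 · 11
At h = 38: dV/dt = 15884π/25 cm³/s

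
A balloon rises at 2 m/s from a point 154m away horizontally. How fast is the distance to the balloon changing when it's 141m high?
282√43597/43597 ≈ 1.351 m/s

z² = 154² + y²
z = √(154² + 141²) = √43597
dz/dt = y/z · dy/dt = 141/√43597 · 2 = 282√43597/43597 ≈ 1.351 m/s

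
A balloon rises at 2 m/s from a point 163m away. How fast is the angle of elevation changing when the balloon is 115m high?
0.008192 rad/s

tan(θ) = y/163
sec²(θ) · dθ/dt = (1/163) · dy/dt
dθ/dt = cos²(θ)/163 · 2 = 163/(163² + 115²) · 2
dθ/dt = 0.008192 rad/s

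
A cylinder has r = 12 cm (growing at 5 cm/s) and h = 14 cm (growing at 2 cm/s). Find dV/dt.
1968π cm³/s

V = πr²h
dV/dt = 2πrh·dr/dt + πr²·dh/dt
= 2π(12)(14)(5) + π(12)²(2)
= 1968π cm³/s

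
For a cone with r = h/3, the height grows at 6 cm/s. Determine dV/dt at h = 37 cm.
2738π/3 cm³/s

V = (1/3)π(h/3)²h = πh³/27
dV/dt = πh²/9 · 6
At h = 37: dV/dt = 2738π/3 cm³/s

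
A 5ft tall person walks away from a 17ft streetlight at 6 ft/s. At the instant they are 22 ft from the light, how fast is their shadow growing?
5/2 ft/s

By similar triangles: 17/(x+s) = 5/s
Solving: s = 5x/12
ds/dt = 5/12 · dx/dt = 5/12 · 6 = 5/2 ft/s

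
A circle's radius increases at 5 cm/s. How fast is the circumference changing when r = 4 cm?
10π cm/s

C = 2πr
dC/dt = 2π · dr/dt = 2π · 5 = 10π cm/s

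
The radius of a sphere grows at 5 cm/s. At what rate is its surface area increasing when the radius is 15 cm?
600π cm²/s

S = 4πr²
dS/dt = dS/dr · dr/dt = 8πr · 5
At r = 15: dS/dt = 600π cm²/s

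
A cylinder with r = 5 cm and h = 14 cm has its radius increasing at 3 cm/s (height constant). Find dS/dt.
144π cm²/s

S = 2πrh + 2πr² (lateral + bases)
dS/dt = (2πh + 4πr)·dr/dt = (2π·14 + 4π·5)·3
= 144π cm²/s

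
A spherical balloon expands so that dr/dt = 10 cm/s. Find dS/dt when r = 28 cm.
2240π cm²/s

S = 4πr²
dS/dt = dS/dr · dr/dt = 8πr · 10
At r = 28: dS/dt = 2240π cm²/s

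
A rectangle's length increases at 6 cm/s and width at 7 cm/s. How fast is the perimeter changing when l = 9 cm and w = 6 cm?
26 cm/s

P = 2(l + w)
dP/dt = 2(dl/dt + dw/dt) = 2(6 + 7) = 26 cm/s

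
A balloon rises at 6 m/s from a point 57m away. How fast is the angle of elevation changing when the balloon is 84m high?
0.033188 rad/s

tan(θ) = y/57
sec²(θ) · dθ/dt = (1/57) · dy/dt
dθ/dt = cos²(θ)/57 · 6 = 57/(57² + 84²) · 6
dθ/dt = 0.033188 rad/s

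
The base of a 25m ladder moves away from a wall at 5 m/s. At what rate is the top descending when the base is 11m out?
55√14/84 ≈ 2.45 m/s

x² + y² = 25²
2x·dx/dt + 2y·dy/dt = 0
dy/dt = -x/y · dx/dt = -11/(6√14) · 5 = -55√14/84 m/s
The top is descending at 55√14/84 ≈ 2.45 m/s.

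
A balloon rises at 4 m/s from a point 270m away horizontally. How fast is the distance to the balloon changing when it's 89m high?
356√80821/80821 ≈ 1.252 m/s

z² = 270² + y²
z = √(270² + 89²) = √80821
dz/dt = y/z · dy/dt = 89/√80821 · 4 = 356√80821/80821 ≈ 1.252 m/s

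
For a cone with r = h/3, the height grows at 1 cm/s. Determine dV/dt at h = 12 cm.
16π cm³/s

V = (1/3)π(h/3)²h = πh³/27
dV/dt = πh²/9 · 1
At h = 12: dV/dt = 16π cm³/s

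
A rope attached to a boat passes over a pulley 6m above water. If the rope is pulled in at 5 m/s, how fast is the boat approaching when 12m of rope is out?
10√3/3 ≈ 5.774 m/s

rope² = x² + 6²
x = √(12² - 6²) = 6√3
dx/dt = (rope/x) · d(rope)/dt = (12/(6√3)) · (-5) = -10√3/3 m/s
The boat approaches at 10√3/3 ≈ 5.774 m/s.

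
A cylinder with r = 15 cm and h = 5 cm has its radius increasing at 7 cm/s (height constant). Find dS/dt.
490π cm²/s

S = 2πrh + 2πr² (lateral + bases)
dS/dt = (2πh + 4πr)·dr/dt = (2π·5 + 4π·15)·7
= 490π cm²/s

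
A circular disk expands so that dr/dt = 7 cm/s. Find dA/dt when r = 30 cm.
420π cm²/s

A = πr²
dA/dt = 2πr · dr/dt = 2π(30)(7) = 420π cm²/s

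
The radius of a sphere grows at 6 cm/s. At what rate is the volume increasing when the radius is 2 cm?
96π cm³/s

V = (4/3)πr³
dV/dt = dV/dr · dr/dt = 4πr² · 6
At r = 2: dV/dt = 96π cm³/s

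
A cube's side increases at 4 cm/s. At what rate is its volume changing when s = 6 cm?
432 cm³/s

V = s³
dV/dt = 3s² · ds/dt = 3·6²·4 = 432 cm³/s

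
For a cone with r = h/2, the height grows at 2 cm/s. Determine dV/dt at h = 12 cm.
72π cm³/s

V = (1/3)π(h/2)²h = πh³/12
dV/dt = πh²/4 · 2
At h = 12: dV/dt = 72π cm³/s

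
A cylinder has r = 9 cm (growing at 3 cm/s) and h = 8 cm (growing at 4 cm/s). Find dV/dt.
756π cm³/s

V = πr²h
dV/dt = 2πrh·dr/dt + πr²·dh/dt
= 2π(9)(8)(3) + π(9)²(4)
= 756π cm³/s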